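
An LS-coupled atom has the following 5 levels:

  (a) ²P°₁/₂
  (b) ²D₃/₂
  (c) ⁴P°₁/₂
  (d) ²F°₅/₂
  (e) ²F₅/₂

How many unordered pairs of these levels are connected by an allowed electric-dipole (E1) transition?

(a)–(b): allowed.
(a)–(c): forbidden (parity, ΔS).
(a)–(d): forbidden (parity, ΔL, ΔJ).
(a)–(e): forbidden (ΔL, ΔJ).
(b)–(c): forbidden (ΔS).
(b)–(d): allowed.
(b)–(e): forbidden (parity).
(c)–(d): forbidden (parity, ΔS, ΔL, ΔJ).
(c)–(e): forbidden (ΔS, ΔL, ΔJ).
(d)–(e): allowed.
Allowed pairs: 3 of 10.

3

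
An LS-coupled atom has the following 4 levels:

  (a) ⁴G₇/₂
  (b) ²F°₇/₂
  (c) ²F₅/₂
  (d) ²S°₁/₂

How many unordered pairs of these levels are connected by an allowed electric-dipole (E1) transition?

(a)–(b): forbidden (ΔS).
(a)–(c): forbidden (parity, ΔS).
(a)–(d): forbidden (ΔS, ΔL, ΔJ).
(b)–(c): allowed.
(b)–(d): forbidden (parity, ΔL, ΔJ).
(c)–(d): forbidden (ΔL, ΔJ).
Allowed pairs: 1 of 6.

1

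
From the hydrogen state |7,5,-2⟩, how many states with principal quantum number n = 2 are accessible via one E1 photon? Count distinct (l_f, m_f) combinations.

E1 requires l_f ∈ {4, 6}, but neither lies in [0, 1], so no final state is reachable.
Total: 0.

0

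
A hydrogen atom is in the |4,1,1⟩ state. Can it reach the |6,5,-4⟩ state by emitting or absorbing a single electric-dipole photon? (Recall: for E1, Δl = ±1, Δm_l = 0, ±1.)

forbidden

l: 1 → 5 (Δl = +4). Δl = ±1 fails.
Δm_l = -4 − (1) = -5. E1 requires Δm_l = 0, ±1: fails.
The transition is electric-dipole forbidden.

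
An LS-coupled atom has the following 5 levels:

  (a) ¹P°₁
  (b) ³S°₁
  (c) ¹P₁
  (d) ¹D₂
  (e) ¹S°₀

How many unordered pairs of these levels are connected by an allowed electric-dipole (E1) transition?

(a)–(b): forbidden (parity, ΔS).
(a)–(c): allowed.
(a)–(d): allowed.
(a)–(e): forbidden (parity).
(b)–(c): forbidden (ΔS).
(b)–(d): forbidden (ΔS, ΔL).
(b)–(e): forbidden (parity, ΔS, ΔL).
(c)–(d): forbidden (parity).
(c)–(e): allowed.
(d)–(e): forbidden (ΔL, ΔJ).
Allowed pairs: 3 of 10.

3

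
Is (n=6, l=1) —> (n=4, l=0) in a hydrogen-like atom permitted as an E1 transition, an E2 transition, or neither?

Δl = 0 − 1 = -1; l_i + l_f = 1.
E1 (Δl = ±1): satisfied.
E2 (Δl = 0,±2, l_i+l_f ≥ 2): not satisfied.

E1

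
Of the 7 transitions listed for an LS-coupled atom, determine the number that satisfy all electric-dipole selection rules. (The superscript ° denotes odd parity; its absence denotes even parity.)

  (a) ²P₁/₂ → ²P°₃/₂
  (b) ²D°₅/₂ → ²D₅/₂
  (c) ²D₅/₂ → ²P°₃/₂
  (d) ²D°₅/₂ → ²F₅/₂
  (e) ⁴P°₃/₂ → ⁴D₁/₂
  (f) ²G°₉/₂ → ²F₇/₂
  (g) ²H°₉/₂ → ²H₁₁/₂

(a) allowed
(b) allowed
(c) allowed
(d) allowed
(e) allowed
(f) allowed
(g) allowed
Total allowed: 7 of 7.

7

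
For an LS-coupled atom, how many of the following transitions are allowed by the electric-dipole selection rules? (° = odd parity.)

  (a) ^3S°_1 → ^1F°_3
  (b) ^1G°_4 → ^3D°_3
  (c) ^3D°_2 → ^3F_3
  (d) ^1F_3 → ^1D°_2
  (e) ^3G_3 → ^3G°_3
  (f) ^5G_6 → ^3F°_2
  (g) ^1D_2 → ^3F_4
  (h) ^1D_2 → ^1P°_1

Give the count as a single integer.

4

(a) forbidden (parity, ΔS, ΔL, ΔJ fail)
(b) forbidden (parity, ΔS, ΔL fail)
(c) allowed
(d) allowed
(e) allowed
(f) forbidden (ΔS, ΔJ fail)
(g) forbidden (parity, ΔS, ΔJ fail)
(h) allowed
Total allowed: 4 of 8.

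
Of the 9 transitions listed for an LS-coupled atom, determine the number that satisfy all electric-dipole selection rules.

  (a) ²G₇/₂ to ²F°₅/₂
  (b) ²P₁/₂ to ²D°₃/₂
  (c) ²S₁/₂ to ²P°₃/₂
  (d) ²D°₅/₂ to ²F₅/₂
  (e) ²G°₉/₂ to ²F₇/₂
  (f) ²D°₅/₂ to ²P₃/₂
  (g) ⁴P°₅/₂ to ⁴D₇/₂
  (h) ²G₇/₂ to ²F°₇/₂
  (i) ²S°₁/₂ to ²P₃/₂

(a) allowed
(b) allowed
(c) allowed
(d) allowed
(e) allowed
(f) allowed
(g) allowed
(h) allowed
(i) allowed
Total allowed: 9 of 9.

9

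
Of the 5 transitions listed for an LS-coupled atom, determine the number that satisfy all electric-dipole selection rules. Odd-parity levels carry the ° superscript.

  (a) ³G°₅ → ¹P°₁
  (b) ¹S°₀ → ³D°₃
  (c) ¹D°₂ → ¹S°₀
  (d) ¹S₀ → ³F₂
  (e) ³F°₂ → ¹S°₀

(a) forbidden (parity, ΔS, ΔL, ΔJ fail)
(b) forbidden (parity, ΔS, ΔL, ΔJ fail)
(c) forbidden (parity, ΔL, ΔJ fail)
(d) forbidden (parity, ΔS, ΔL, ΔJ fail)
(e) forbidden (parity, ΔS, ΔL, ΔJ fail)
Total allowed: 0 of 5.

0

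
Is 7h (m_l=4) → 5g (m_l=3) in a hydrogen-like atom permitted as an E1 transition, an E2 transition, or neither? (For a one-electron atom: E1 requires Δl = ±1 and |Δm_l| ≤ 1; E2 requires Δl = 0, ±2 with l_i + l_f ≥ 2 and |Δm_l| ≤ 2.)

Δl = 4 − 5 = -1; l_i + l_f = 9.
Δm_l = -1.
E1 (Δl = ±1, |Δm_l| ≤ 1): satisfied.
E2 (Δl = 0,±2, l_i+l_f ≥ 2, |Δm_l| ≤ 2): not satisfied.

E1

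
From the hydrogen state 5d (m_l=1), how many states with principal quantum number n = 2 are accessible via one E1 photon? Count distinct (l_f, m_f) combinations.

2

E1 requires Δl = ±1, so l_f ∈ {1, 3}; with 0 ≤ l_f ≤ n_f−1 = 1, the allowed l_f values are {1}.
For l_f = 1: m_f ∈ {m_i−1, m_i, m_i+1} ∩ [−1, 1] = {0, 1} → 2 states.
Total: 2.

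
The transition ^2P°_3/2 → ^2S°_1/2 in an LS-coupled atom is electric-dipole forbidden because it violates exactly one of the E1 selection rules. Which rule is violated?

parity

Initial level: S=1/2, L=1, J=3/2, parity odd. Final level: S=1/2, L=0, J=1/2, parity odd.
Parity must change: odd → odd — violated.
ΔS = 0: S: 1/2 → 1/2 — satisfied.
ΔL = 0, ±1 (not L=0↔0): L: 1 → 0, ΔL = -1 — satisfied.
ΔJ = 0, ±1 (not J=0↔0): J: 3/2 → 1/2, ΔJ = -1 — satisfied.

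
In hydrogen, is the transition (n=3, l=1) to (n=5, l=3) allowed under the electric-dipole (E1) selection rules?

Δl = 3 − 1 = +2; the E1 rule Δl = ±1 is fails.
The transition is electric-dipole forbidden.

forbidden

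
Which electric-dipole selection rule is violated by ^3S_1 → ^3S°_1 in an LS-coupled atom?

Parity must change: even → odd — ok.
ΔS = 0: S: 1 → 1 — ok.
ΔL = 0, ±1 (not L=0↔0): L: 0 → 0, ΔL = +0 — fails.
ΔJ = 0, ±1 (not J=0↔0): J: 1 → 1, ΔJ = +0 — ok.

the L=0 ↔ L=0 exclusion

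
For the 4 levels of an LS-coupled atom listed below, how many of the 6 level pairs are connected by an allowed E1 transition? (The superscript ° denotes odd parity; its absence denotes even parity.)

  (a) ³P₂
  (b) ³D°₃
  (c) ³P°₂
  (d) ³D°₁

3

(a)–(b): allowed.
(a)–(c): allowed.
(a)–(d): allowed.
(b)–(c): forbidden (parity).
(b)–(d): forbidden (parity, ΔJ).
(c)–(d): forbidden (parity).
Allowed pairs: 3 of 6.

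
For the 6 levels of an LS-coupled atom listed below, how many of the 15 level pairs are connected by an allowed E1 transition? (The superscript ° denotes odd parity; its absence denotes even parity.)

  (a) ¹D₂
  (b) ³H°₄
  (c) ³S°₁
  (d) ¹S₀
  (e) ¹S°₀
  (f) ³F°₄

(a)–(b): forbidden (ΔS, ΔL, ΔJ).
(a)–(c): forbidden (ΔS, ΔL).
(a)–(d): forbidden (parity, ΔL, ΔJ).
(a)–(e): forbidden (ΔL, ΔJ).
(a)–(f): forbidden (ΔS, ΔJ).
(b)–(c): forbidden (parity, ΔL, ΔJ).
(b)–(d): forbidden (ΔS, ΔL, ΔJ).
(b)–(e): forbidden (parity, ΔS, ΔL, ΔJ).
(b)–(f): forbidden (parity, ΔL).
(c)–(d): forbidden (ΔS, ΔL).
(c)–(e): forbidden (parity, ΔS, ΔL).
(c)–(f): forbidden (parity, ΔL, ΔJ).
(d)–(e): forbidden (ΔL, ΔJ).
(d)–(f): forbidden (ΔS, ΔL, ΔJ).
(e)–(f): forbidden (parity, ΔS, ΔL, ΔJ).
Allowed pairs: 0 of 15.

0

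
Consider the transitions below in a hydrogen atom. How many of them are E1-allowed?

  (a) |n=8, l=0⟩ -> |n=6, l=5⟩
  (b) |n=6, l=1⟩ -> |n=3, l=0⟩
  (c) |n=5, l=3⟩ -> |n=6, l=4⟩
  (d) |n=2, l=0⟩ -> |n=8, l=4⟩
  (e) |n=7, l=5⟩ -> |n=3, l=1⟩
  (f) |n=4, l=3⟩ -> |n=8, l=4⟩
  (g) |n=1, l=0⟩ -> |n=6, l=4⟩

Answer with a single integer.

3

(a) forbidden — Δl = +5 (E1 requires Δl = ±1)
(b) allowed
(c) allowed
(d) forbidden — Δl = +4 (E1 requires Δl = ±1)
(e) forbidden — Δl = -4 (E1 requires Δl = ±1)
(f) allowed
(g) forbidden — Δl = +4 (E1 requires Δl = ±1)
Total allowed: 3 of 7.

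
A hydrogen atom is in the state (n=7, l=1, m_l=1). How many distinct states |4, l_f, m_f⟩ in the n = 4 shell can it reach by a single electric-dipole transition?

E1 requires Δl = ±1, so l_f ∈ {0, 2}; with 0 ≤ l_f ≤ n_f−1 = 3, the allowed l_f values are {0, 2}.
For l_f = 0: m_f ∈ {m_i−1, m_i, m_i+1} ∩ [−0, 0] = {0} → 1 state.
For l_f = 2: m_f ∈ {m_i−1, m_i, m_i+1} ∩ [−2, 2] = {0, 1, 2} → 3 states.
Total: 4.

4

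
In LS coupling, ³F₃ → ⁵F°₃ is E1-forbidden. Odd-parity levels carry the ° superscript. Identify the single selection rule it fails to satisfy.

the ΔS = 0 rule

Parity must change: even → odd — satisfied.
ΔJ = 0, ±1 (not J=0↔0): J: 3 → 3, ΔJ = +0 — satisfied.
ΔL = 0, ±1 (not L=0↔0): L: 3 → 3, ΔL = +0 — satisfied.
ΔS = 0: S: 1 → 2 — violated.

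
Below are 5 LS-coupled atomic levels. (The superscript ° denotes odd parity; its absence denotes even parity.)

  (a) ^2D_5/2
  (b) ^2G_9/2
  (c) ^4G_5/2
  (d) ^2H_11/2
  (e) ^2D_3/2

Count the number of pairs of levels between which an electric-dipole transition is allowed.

0

(a)–(b): forbidden (parity, ΔL, ΔJ).
(a)–(c): forbidden (parity, ΔS, ΔL).
(a)–(d): forbidden (parity, ΔL, ΔJ).
(a)–(e): forbidden (parity).
(b)–(c): forbidden (parity, ΔS, ΔJ).
(b)–(d): forbidden (parity).
(b)–(e): forbidden (parity, ΔL, ΔJ).
(c)–(d): forbidden (parity, ΔS, ΔJ).
(c)–(e): forbidden (parity, ΔS, ΔL).
(d)–(e): forbidden (parity, ΔL, ΔJ).
Allowed pairs: 0 of 10.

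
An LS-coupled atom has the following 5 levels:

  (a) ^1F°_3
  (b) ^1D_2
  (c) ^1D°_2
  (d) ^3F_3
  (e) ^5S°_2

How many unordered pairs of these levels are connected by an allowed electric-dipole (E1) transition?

(a)–(b): allowed.
(a)–(c): forbidden (parity).
(a)–(d): forbidden (ΔS).
(a)–(e): forbidden (parity, ΔS, ΔL).
(b)–(c): allowed.
(b)–(d): forbidden (parity, ΔS).
(b)–(e): forbidden (ΔS, ΔL).
(c)–(d): forbidden (ΔS).
(c)–(e): forbidden (parity, ΔS, ΔL).
(d)–(e): forbidden (ΔS, ΔL).
Allowed pairs: 2 of 10.

2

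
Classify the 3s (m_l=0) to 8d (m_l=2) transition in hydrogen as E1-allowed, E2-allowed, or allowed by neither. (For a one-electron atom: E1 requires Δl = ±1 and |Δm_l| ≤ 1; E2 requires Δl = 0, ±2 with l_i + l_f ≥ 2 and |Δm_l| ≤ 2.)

E2

Δl = 2 − 0 = +2; l_i + l_f = 2.
Δm_l = +2.
E1 (Δl = ±1, |Δm_l| ≤ 1): not satisfied.
E2 (Δl = 0,±2, l_i+l_f ≥ 2, |Δm_l| ≤ 2): satisfied.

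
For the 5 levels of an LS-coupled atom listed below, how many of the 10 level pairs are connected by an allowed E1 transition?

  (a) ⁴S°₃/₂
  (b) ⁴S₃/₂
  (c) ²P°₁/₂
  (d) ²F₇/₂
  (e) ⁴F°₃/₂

0

(a)–(b): forbidden (ΔL).
(a)–(c): forbidden (parity, ΔS).
(a)–(d): forbidden (ΔS, ΔL, ΔJ).
(a)–(e): forbidden (parity, ΔL).
(b)–(c): forbidden (ΔS).
(b)–(d): forbidden (parity, ΔS, ΔL, ΔJ).
(b)–(e): forbidden (ΔL).
(c)–(d): forbidden (ΔL, ΔJ).
(c)–(e): forbidden (parity, ΔS, ΔL).
(d)–(e): forbidden (ΔS, ΔJ).
Allowed pairs: 0 of 10.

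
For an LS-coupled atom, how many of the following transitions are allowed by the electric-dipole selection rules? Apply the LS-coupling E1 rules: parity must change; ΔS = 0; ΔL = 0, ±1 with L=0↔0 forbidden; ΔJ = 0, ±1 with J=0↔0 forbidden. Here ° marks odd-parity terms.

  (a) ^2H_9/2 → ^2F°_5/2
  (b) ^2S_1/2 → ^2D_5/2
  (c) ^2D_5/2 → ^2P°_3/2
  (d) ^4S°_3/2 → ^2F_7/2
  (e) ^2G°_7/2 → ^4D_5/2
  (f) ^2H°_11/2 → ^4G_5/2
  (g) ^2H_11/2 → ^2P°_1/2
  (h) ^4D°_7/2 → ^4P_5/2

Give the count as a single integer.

(a) forbidden (ΔL, ΔJ fail)
(b) forbidden (parity, ΔL, ΔJ fail)
(c) allowed
(d) forbidden (ΔS, ΔL, ΔJ fail)
(e) forbidden (ΔS, ΔL fail)
(f) forbidden (ΔS, ΔJ fail)
(g) forbidden (ΔL, ΔJ fail)
(h) allowed
Total allowed: 2 of 8.

2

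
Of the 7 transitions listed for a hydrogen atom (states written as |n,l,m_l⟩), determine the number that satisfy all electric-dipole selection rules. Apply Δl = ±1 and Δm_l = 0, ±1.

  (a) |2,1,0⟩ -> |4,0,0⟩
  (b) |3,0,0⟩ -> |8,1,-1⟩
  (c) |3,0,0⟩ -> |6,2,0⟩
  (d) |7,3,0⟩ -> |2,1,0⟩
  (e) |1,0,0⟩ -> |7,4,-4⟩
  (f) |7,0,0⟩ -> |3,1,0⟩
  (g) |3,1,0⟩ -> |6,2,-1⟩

(a) allowed
(b) allowed
(c) forbidden — Δl = +2 (E1 requires Δl = ±1)
(d) forbidden — Δl = -2 (E1 requires Δl = ±1)
(e) forbidden — Δl = +4 (E1 requires Δl = ±1); Δm_l = -4 (E1 requires Δm_l = 0, ±1)
(f) allowed
(g) allowed
Total allowed: 4 of 7.

4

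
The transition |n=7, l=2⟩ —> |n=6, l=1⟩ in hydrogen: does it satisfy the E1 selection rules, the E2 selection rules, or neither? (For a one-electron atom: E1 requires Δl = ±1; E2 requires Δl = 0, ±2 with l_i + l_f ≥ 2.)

E1

Δl = 1 − 2 = -1; l_i + l_f = 3.
E1 (Δl = ±1): satisfied.
E2 (Δl = 0,±2, l_i+l_f ≥ 2): not satisfied.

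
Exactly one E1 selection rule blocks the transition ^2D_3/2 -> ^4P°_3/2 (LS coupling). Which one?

the ΔS = 0 rule

Parity must change: even → odd — passes.
ΔS = 0: S: 1/2 → 3/2 — fails.
ΔL = 0, ±1 (not L=0↔0): L: 2 → 1, ΔL = -1 — passes.
ΔJ = 0, ±1 (not J=0↔0): J: 3/2 → 3/2, ΔJ = +0 — passes.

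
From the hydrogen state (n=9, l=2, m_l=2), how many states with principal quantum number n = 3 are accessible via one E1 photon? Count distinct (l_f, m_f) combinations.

1

E1 requires Δl = ±1, so l_f ∈ {1, 3}; with 0 ≤ l_f ≤ n_f−1 = 2, the allowed l_f values are {1}.
For l_f = 1: m_f ∈ {m_i−1, m_i, m_i+1} ∩ [−1, 1] = {1} → 1 state.
Total: 1.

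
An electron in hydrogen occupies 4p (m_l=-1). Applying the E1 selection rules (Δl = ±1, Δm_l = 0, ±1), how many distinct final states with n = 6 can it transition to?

4

E1 requires Δl = ±1, so l_f ∈ {0, 2}; with 0 ≤ l_f ≤ n_f−1 = 5, the allowed l_f values are {0, 2}.
For l_f = 0: m_f ∈ {m_i−1, m_i, m_i+1} ∩ [−0, 0] = {0} → 1 state.
For l_f = 2: m_f ∈ {m_i−1, m_i, m_i+1} ∩ [−2, 2] = {-2, -1, 0} → 3 states.
Total: 4.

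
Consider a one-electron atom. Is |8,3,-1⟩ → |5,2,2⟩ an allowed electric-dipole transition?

forbidden

Initial l = 3, final l = 2, so Δl = -1. E1 requires Δl = ±1: satisfied.
m_l: -1 → 2 (Δm_l = +3). |Δm_l| ≤ 1 violated.
The transition is electric-dipole forbidden.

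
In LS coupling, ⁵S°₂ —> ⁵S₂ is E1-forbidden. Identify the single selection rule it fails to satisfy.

the L=0 ↔ L=0 exclusion

ΔL = 0, ±1 (not L=0↔0): L: 0 → 0, ΔL = +0 — ✗.
ΔJ = 0, ±1 (not J=0↔0): J: 2 → 2, ΔJ = +0 — ✓.
Parity must change: odd → even — ✓.
ΔS = 0: S: 2 → 2 — ✓.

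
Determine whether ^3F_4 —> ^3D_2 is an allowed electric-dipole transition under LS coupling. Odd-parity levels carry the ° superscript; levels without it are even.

Parity must change: even → even — violated.
ΔS = 0: S: 1 → 1 — satisfied.
ΔL = 0, ±1 (not L=0↔0): L: 3 → 2, ΔL = -1 — satisfied.
ΔJ = 0, ±1 (not J=0↔0): J: 4 → 2, ΔJ = -2 — violated.
Rule(s) violated: parity, ΔJ.

forbidden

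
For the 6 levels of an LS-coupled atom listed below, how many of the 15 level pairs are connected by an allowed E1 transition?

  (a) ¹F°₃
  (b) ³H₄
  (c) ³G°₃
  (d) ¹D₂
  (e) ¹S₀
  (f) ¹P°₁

(a)–(b): forbidden (ΔS, ΔL).
(a)–(c): forbidden (parity, ΔS).
(a)–(d): allowed.
(a)–(e): forbidden (ΔL, ΔJ).
(a)–(f): forbidden (parity, ΔL, ΔJ).
(b)–(c): allowed.
(b)–(d): forbidden (parity, ΔS, ΔL, ΔJ).
(b)–(e): forbidden (parity, ΔS, ΔL, ΔJ).
(b)–(f): forbidden (ΔS, ΔL, ΔJ).
(c)–(d): forbidden (ΔS, ΔL).
(c)–(e): forbidden (ΔS, ΔL, ΔJ).
(c)–(f): forbidden (parity, ΔS, ΔL, ΔJ).
(d)–(e): forbidden (parity, ΔL, ΔJ).
(d)–(f): allowed.
(e)–(f): allowed.
Allowed pairs: 4 of 15.

4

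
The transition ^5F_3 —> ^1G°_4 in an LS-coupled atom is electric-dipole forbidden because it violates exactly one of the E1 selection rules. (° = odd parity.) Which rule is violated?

the ΔS = 0 rule

Reading off the term symbols: S 2→0, L 3→4, J 3→4, parity even→odd.
Parity must change: even → odd — ✓.
ΔS = 0: S: 2 → 0 — ✗.
ΔL = 0, ±1 (not L=0↔0): L: 3 → 4, ΔL = +1 — ✓.
ΔJ = 0, ±1 (not J=0↔0): J: 3 → 4, ΔJ = +1 — ✓.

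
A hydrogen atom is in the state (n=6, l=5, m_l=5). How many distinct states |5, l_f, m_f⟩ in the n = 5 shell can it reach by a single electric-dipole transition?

1

E1 requires Δl = ±1, so l_f ∈ {4, 6}; with 0 ≤ l_f ≤ n_f−1 = 4, the allowed l_f values are {4}.
For l_f = 4: m_f ∈ {m_i−1, m_i, m_i+1} ∩ [−4, 4] = {4} → 1 state.
Total: 1.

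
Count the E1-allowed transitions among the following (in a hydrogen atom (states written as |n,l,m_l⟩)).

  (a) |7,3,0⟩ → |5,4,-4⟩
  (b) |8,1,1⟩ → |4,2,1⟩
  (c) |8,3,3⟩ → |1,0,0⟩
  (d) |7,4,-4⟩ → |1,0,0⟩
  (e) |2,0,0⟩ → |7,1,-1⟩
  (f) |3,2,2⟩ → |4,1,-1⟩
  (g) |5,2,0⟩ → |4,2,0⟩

(a) forbidden — Δm_l = -4 (E1 requires Δm_l = 0, ±1)
(b) allowed
(c) forbidden — Δl = -3 (E1 requires Δl = ±1); Δm_l = -3 (E1 requires Δm_l = 0, ±1)
(d) forbidden — Δl = -4 (E1 requires Δl = ±1); Δm_l = +4 (E1 requires Δm_l = 0, ±1)
(e) allowed
(f) forbidden — Δm_l = -3 (E1 requires Δm_l = 0, ±1)
(g) forbidden — Δl = +0 (E1 requires Δl = ±1)
Total allowed: 2 of 7.

2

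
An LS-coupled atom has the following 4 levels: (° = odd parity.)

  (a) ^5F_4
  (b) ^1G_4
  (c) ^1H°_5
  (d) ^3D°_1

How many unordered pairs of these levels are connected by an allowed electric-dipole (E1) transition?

(a)–(b): forbidden (parity, ΔS).
(a)–(c): forbidden (ΔS, ΔL).
(a)–(d): forbidden (ΔS, ΔJ).
(b)–(c): allowed.
(b)–(d): forbidden (ΔS, ΔL, ΔJ).
(c)–(d): forbidden (parity, ΔS, ΔL, ΔJ).
Allowed pairs: 1 of 6.

1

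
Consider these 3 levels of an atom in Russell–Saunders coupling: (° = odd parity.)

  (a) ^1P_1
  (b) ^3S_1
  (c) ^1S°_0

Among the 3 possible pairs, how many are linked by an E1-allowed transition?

1

(a)–(b): forbidden (parity, ΔS).
(a)–(c): allowed.
(b)–(c): forbidden (ΔS, ΔL).
Allowed pairs: 1 of 3.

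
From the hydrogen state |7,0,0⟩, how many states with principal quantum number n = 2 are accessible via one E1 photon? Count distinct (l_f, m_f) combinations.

3

E1 requires Δl = ±1, so l_f ∈ {-1, 1}; with 0 ≤ l_f ≤ n_f−1 = 1, the allowed l_f values are {1}.
For l_f = 1: m_f ∈ {m_i−1, m_i, m_i+1} ∩ [−1, 1] = {-1, 0, 1} → 3 states.
Total: 3.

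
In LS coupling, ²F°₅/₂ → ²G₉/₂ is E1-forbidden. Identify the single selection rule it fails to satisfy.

Reading off the term symbols: S 1/2→1/2, L 3→4, J 5/2→9/2, parity odd→even.
Parity must change: odd → even — ✓.
ΔS = 0: S: 1/2 → 1/2 — ✓.
ΔL = 0, ±1 (not L=0↔0): L: 3 → 4, ΔL = +1 — ✓.
ΔJ = 0, ±1 (not J=0↔0): J: 5/2 → 9/2, ΔJ = +2 — ✗.

the ΔJ = 0, ±1 rule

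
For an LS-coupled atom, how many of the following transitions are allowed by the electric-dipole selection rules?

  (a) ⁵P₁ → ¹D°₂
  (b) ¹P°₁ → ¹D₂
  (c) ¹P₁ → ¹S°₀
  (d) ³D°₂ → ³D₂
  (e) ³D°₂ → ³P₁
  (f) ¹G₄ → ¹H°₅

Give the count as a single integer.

(a) forbidden (ΔS fails)
(b) allowed
(c) allowed
(d) allowed
(e) allowed
(f) allowed
Total allowed: 5 of 6.

5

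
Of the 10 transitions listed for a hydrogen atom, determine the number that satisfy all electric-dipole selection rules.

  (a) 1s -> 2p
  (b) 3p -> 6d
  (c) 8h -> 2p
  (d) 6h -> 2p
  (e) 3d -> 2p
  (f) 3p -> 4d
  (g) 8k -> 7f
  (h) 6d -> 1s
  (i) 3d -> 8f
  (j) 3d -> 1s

(a) allowed
(b) allowed
(c) forbidden — Δl = -4 (E1 requires Δl = ±1)
(d) forbidden — Δl = -4 (E1 requires Δl = ±1)
(e) allowed
(f) allowed
(g) forbidden — Δl = -4 (E1 requires Δl = ±1)
(h) forbidden — Δl = -2 (E1 requires Δl = ±1)
(i) allowed
(j) forbidden — Δl = -2 (E1 requires Δl = ±1)
Total allowed: 5 of 10.

5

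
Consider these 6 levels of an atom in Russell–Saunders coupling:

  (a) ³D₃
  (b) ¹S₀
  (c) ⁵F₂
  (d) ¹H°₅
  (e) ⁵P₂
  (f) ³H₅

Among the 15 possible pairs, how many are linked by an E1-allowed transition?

(a)–(b): forbidden (parity, ΔS, ΔL, ΔJ).
(a)–(c): forbidden (parity, ΔS).
(a)–(d): forbidden (ΔS, ΔL, ΔJ).
(a)–(e): forbidden (parity, ΔS).
(a)–(f): forbidden (parity, ΔL, ΔJ).
(b)–(c): forbidden (parity, ΔS, ΔL, ΔJ).
(b)–(d): forbidden (ΔL, ΔJ).
(b)–(e): forbidden (parity, ΔS, ΔJ).
(b)–(f): forbidden (parity, ΔS, ΔL, ΔJ).
(c)–(d): forbidden (ΔS, ΔL, ΔJ).
(c)–(e): forbidden (parity, ΔL).
(c)–(f): forbidden (parity, ΔS, ΔL, ΔJ).
(d)–(e): forbidden (ΔS, ΔL, ΔJ).
(d)–(f): forbidden (ΔS).
(e)–(f): forbidden (parity, ΔS, ΔL, ΔJ).
Allowed pairs: 0 of 15.

0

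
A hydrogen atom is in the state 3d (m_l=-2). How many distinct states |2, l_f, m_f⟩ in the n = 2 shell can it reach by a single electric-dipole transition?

1

E1 requires Δl = ±1, so l_f ∈ {1, 3}; with 0 ≤ l_f ≤ n_f−1 = 1, the allowed l_f values are {1}.
For l_f = 1: m_f ∈ {m_i−1, m_i, m_i+1} ∩ [−1, 1] = {-1} → 1 state.
Total: 1.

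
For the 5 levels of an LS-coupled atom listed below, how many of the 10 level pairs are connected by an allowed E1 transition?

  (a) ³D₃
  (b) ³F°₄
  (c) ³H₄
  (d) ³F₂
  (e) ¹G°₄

1

(a)–(b): allowed.
(a)–(c): forbidden (parity, ΔL).
(a)–(d): forbidden (parity).
(a)–(e): forbidden (ΔS, ΔL).
(b)–(c): forbidden (ΔL).
(b)–(d): forbidden (ΔJ).
(b)–(e): forbidden (parity, ΔS).
(c)–(d): forbidden (parity, ΔL, ΔJ).
(c)–(e): forbidden (ΔS).
(d)–(e): forbidden (ΔS, ΔJ).
Allowed pairs: 1 of 10.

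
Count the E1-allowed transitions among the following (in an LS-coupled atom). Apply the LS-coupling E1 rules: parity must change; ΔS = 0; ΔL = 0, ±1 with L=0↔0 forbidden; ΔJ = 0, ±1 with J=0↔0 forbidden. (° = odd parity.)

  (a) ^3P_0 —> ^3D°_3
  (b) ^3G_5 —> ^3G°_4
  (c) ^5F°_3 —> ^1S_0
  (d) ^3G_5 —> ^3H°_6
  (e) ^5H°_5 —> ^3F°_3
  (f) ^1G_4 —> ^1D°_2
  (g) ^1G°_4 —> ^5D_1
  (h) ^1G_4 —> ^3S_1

(a) forbidden (ΔJ fails)
(b) allowed
(c) forbidden (ΔS, ΔL, ΔJ fail)
(d) allowed
(e) forbidden (parity, ΔS, ΔL, ΔJ fail)
(f) forbidden (ΔL, ΔJ fail)
(g) forbidden (ΔS, ΔL, ΔJ fail)
(h) forbidden (parity, ΔS, ΔL, ΔJ fail)
Total allowed: 2 of 8.

2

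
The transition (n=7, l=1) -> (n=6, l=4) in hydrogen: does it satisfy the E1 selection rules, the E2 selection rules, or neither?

Δl = 4 − 1 = +3; l_i + l_f = 5.
E1 (Δl = ±1): not satisfied.
E2 (Δl = 0,±2, l_i+l_f ≥ 2): not satisfied.

neither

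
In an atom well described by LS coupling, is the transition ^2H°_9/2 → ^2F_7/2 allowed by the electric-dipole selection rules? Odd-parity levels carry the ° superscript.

Reading off the term symbols: S 1/2→1/2, L 5→3, J 9/2→7/2, parity odd→even.
Parity must change: odd → even — ok.
ΔS = 0: S: 1/2 → 1/2 — ok.
ΔL = 0, ±1 (not L=0↔0): L: 5 → 3, ΔL = -2 — fails.
ΔJ = 0, ±1 (not J=0↔0): J: 9/2 → 7/2, ΔJ = -1 — ok.
Rule(s) violated: ΔL.

forbidden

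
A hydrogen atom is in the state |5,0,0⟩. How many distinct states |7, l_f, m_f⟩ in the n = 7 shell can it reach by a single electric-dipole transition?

E1 requires Δl = ±1, so l_f ∈ {-1, 1}; with 0 ≤ l_f ≤ n_f−1 = 6, the allowed l_f values are {1}.
For l_f = 1: m_f ∈ {m_i−1, m_i, m_i+1} ∩ [−1, 1] = {-1, 0, 1} → 3 states.
Total: 3.

3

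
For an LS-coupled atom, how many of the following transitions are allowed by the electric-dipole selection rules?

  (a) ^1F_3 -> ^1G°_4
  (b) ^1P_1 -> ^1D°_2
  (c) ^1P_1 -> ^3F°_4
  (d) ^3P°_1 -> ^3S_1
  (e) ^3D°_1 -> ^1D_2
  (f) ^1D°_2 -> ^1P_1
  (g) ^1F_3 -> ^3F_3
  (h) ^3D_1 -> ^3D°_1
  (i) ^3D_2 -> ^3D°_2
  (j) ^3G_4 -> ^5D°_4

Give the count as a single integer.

6

(a) allowed
(b) allowed
(c) forbidden (ΔS, ΔL, ΔJ fail)
(d) allowed
(e) forbidden (ΔS fails)
(f) allowed
(g) forbidden (parity, ΔS fail)
(h) allowed
(i) allowed
(j) forbidden (ΔS, ΔL fail)
Total allowed: 6 of 10.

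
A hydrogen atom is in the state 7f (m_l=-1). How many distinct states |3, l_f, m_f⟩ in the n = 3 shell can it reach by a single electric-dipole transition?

E1 requires Δl = ±1, so l_f ∈ {2, 4}; with 0 ≤ l_f ≤ n_f−1 = 2, the allowed l_f values are {2}.
For l_f = 2: m_f ∈ {m_i−1, m_i, m_i+1} ∩ [−2, 2] = {-2, -1, 0} → 3 states.
Total: 3.

3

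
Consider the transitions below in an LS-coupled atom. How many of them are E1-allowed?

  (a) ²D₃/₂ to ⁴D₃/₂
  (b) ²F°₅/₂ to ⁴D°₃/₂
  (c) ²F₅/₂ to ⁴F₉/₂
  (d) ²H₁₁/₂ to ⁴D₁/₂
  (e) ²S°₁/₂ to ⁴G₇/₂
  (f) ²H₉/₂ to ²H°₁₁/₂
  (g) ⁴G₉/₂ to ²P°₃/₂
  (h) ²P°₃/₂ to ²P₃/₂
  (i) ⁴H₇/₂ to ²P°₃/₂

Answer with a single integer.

(a) forbidden (parity, ΔS fail)
(b) forbidden (parity, ΔS fail)
(c) forbidden (parity, ΔS, ΔJ fail)
(d) forbidden (parity, ΔS, ΔL, ΔJ fail)
(e) forbidden (ΔS, ΔL, ΔJ fail)
(f) allowed
(g) forbidden (ΔS, ΔL, ΔJ fail)
(h) allowed
(i) forbidden (ΔS, ΔL, ΔJ fail)
Total allowed: 2 of 9.

2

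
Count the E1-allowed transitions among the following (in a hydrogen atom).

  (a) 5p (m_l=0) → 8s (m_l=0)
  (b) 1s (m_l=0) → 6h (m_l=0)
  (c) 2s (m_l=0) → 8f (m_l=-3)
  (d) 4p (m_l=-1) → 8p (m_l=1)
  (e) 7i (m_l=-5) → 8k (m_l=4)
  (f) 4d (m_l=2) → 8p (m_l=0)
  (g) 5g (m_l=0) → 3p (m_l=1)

(a) allowed
(b) forbidden — Δl = +5 (E1 requires Δl = ±1)
(c) forbidden — Δl = +3 (E1 requires Δl = ±1); Δm_l = -3 (E1 requires Δm_l = 0, ±1)
(d) forbidden — Δl = +0 (E1 requires Δl = ±1); Δm_l = +2 (E1 requires Δm_l = 0, ±1)
(e) forbidden — Δm_l = +9 (E1 requires Δm_l = 0, ±1)
(f) forbidden — Δm_l = -2 (E1 requires Δm_l = 0, ±1)
(g) forbidden — Δl = -3 (E1 requires Δl = ±1)
Total allowed: 1 of 7.

1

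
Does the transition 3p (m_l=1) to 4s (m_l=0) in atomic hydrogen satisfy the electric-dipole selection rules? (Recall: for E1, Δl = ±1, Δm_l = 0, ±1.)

allowed

Initial l = 1, final l = 0, so Δl = -1. E1 requires Δl = ±1: satisfied.
Δm_l = 0 − (1) = -1. E1 requires Δm_l = 0, ±1: satisfied.
All E1 selection rules are satisfied.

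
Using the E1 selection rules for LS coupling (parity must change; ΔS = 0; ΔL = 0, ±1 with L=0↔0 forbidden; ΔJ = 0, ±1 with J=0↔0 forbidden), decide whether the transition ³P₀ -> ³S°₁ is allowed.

allowed

Initial level: S=1, L=1, J=0, parity even. Final level: S=1, L=0, J=1, parity odd.
Parity must change: even → odd — satisfied.
ΔS = 0: S: 1 → 1 — satisfied.
ΔL = 0, ±1 (not L=0↔0): L: 1 → 0, ΔL = -1 — satisfied.
ΔJ = 0, ±1 (not J=0↔0): J: 0 → 1, ΔJ = +1 — satisfied.
All four E1 rules are satisfied.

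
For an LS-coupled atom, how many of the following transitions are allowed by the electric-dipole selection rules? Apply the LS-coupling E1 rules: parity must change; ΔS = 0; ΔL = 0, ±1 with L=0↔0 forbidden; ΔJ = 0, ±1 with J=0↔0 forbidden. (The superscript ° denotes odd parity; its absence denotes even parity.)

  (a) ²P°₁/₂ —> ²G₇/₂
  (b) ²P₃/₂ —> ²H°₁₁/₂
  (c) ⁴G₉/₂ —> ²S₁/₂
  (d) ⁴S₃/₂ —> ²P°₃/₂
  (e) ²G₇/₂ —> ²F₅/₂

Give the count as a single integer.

0

(a) forbidden (ΔL, ΔJ fail)
(b) forbidden (ΔL, ΔJ fail)
(c) forbidden (parity, ΔS, ΔL, ΔJ fail)
(d) forbidden (ΔS fails)
(e) forbidden (parity fails)
Total allowed: 0 of 5.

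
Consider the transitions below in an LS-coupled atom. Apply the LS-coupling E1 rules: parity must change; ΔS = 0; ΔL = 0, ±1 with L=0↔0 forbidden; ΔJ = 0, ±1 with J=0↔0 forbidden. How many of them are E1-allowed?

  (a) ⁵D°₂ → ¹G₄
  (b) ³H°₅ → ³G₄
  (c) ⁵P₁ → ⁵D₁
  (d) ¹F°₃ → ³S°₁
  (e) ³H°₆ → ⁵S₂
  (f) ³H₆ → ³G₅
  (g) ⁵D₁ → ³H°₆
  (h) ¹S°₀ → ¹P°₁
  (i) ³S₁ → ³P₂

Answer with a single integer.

(a) forbidden (ΔS, ΔL, ΔJ fail)
(b) allowed
(c) forbidden (parity fails)
(d) forbidden (parity, ΔS, ΔL, ΔJ fail)
(e) forbidden (ΔS, ΔL, ΔJ fail)
(f) forbidden (parity fails)
(g) forbidden (ΔS, ΔL, ΔJ fail)
(h) forbidden (parity fails)
(i) forbidden (parity fails)
Total allowed: 1 of 9.

1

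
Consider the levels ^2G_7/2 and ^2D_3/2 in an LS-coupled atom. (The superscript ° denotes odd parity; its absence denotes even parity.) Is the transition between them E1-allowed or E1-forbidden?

Initial level: S=1/2, L=4, J=7/2, parity even. Final level: S=1/2, L=2, J=3/2, parity even.
Parity must change: even → even — fails.
ΔJ = 0, ±1 (not J=0↔0): J: 7/2 → 3/2, ΔJ = -2 — fails.
ΔL = 0, ±1 (not L=0↔0): L: 4 → 2, ΔL = -2 — fails.
ΔS = 0: S: 1/2 → 1/2 — ok.
Rule(s) violated: parity, ΔL, ΔJ.

forbidden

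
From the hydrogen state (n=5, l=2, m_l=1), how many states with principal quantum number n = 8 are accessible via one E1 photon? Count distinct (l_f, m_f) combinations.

E1 requires Δl = ±1, so l_f ∈ {1, 3}; with 0 ≤ l_f ≤ n_f−1 = 7, the allowed l_f values are {1, 3}.
For l_f = 1: m_f ∈ {m_i−1, m_i, m_i+1} ∩ [−1, 1] = {0, 1} → 2 states.
For l_f = 3: m_f ∈ {m_i−1, m_i, m_i+1} ∩ [−3, 3] = {0, 1, 2} → 3 states.
Total: 5.

5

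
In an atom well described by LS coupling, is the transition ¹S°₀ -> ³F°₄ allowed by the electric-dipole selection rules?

forbidden

Initial level: S=0, L=0, J=0, parity odd. Final level: S=1, L=3, J=4, parity odd.
Parity must change: odd → odd — fails.
ΔS = 0: S: 0 → 1 — fails.
ΔL = 0, ±1 (not L=0↔0): L: 0 → 3, ΔL = +3 — fails.
ΔJ = 0, ±1 (not J=0↔0): J: 0 → 4, ΔJ = +4 — fails.
Rule(s) violated: parity, ΔS, ΔL, ΔJ.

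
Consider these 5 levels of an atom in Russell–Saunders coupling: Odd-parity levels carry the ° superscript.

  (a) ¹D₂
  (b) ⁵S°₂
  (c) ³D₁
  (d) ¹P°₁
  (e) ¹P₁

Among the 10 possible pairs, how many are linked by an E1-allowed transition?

(a)–(b): forbidden (ΔS, ΔL).
(a)–(c): forbidden (parity, ΔS).
(a)–(d): allowed.
(a)–(e): forbidden (parity).
(b)–(c): forbidden (ΔS, ΔL).
(b)–(d): forbidden (parity, ΔS).
(b)–(e): forbidden (ΔS).
(c)–(d): forbidden (ΔS).
(c)–(e): forbidden (parity, ΔS).
(d)–(e): allowed.
Allowed pairs: 2 of 10.

2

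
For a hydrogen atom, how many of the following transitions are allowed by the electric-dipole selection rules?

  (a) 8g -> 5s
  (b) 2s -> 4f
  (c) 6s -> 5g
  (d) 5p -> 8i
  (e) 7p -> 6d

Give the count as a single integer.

(a) forbidden — Δl = -4 (E1 requires Δl = ±1)
(b) forbidden — Δl = +3 (E1 requires Δl = ±1)
(c) forbidden — Δl = +4 (E1 requires Δl = ±1)
(d) forbidden — Δl = +5 (E1 requires Δl = ±1)
(e) allowed
Total allowed: 1 of 5.

1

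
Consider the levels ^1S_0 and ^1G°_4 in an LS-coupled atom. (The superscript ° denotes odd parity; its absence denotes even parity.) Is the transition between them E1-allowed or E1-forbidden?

forbidden

ΔJ = 0, ±1 (not J=0↔0): J: 0 → 4, ΔJ = +4 — violated.
ΔL = 0, ±1 (not L=0↔0): L: 0 → 4, ΔL = +4 — violated.
Parity must change: even → odd — satisfied.
ΔS = 0: S: 0 → 0 — satisfied.
Rule(s) violated: ΔL, ΔJ.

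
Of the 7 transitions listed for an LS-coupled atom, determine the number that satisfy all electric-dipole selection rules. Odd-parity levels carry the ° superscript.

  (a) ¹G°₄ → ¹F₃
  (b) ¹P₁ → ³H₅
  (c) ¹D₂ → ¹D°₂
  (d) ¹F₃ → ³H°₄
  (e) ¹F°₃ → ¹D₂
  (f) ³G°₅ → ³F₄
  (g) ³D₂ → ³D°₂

(a) allowed
(b) forbidden (parity, ΔS, ΔL, ΔJ fail)
(c) allowed
(d) forbidden (ΔS, ΔL fail)
(e) allowed
(f) allowed
(g) allowed
Total allowed: 5 of 7.

5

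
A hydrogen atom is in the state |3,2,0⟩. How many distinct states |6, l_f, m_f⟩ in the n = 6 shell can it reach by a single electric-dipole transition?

E1 requires Δl = ±1, so l_f ∈ {1, 3}; with 0 ≤ l_f ≤ n_f−1 = 5, the allowed l_f values are {1, 3}.
For l_f = 1: m_f ∈ {m_i−1, m_i, m_i+1} ∩ [−1, 1] = {-1, 0, 1} → 3 states.
For l_f = 3: m_f ∈ {m_i−1, m_i, m_i+1} ∩ [−3, 3] = {-1, 0, 1} → 3 states.
Total: 6.

6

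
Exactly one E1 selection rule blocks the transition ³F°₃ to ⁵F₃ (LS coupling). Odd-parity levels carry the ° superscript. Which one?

the ΔS = 0 rule

Reading off the term symbols: S 1→2, L 3→3, J 3→3, parity odd→even.
Parity must change: odd → even — passes.
ΔS = 0: S: 1 → 2 — fails.
ΔL = 0, ±1 (not L=0↔0): L: 3 → 3, ΔL = +0 — passes.
ΔJ = 0, ±1 (not J=0↔0): J: 3 → 3, ΔJ = +0 — passes.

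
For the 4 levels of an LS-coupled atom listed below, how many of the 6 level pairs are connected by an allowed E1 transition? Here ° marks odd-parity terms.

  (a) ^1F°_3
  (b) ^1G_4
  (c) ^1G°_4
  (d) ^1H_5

(a)–(b): allowed.
(a)–(c): forbidden (parity).
(a)–(d): forbidden (ΔL, ΔJ).
(b)–(c): allowed.
(b)–(d): forbidden (parity).
(c)–(d): allowed.
Allowed pairs: 3 of 6.

3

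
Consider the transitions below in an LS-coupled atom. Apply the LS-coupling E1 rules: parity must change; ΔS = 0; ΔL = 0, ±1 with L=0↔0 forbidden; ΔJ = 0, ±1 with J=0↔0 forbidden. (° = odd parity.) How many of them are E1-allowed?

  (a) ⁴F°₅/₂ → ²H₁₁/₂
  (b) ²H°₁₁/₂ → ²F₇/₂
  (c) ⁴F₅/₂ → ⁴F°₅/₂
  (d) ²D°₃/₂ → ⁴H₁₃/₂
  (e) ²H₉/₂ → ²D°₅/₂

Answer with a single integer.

1

(a) forbidden (ΔS, ΔL, ΔJ fail)
(b) forbidden (ΔL, ΔJ fail)
(c) allowed
(d) forbidden (ΔS, ΔL, ΔJ fail)
(e) forbidden (ΔL, ΔJ fail)
Total allowed: 1 of 5.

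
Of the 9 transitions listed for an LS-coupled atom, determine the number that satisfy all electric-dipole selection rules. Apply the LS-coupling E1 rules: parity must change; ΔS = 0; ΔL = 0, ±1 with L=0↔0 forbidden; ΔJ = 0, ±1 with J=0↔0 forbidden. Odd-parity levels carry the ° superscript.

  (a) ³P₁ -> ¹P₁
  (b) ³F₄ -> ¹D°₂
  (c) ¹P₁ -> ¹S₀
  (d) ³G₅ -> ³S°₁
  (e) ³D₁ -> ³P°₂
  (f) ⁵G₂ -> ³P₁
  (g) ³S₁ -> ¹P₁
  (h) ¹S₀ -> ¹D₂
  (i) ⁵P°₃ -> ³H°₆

1

(a) forbidden (parity, ΔS fail)
(b) forbidden (ΔS, ΔJ fail)
(c) forbidden (parity fails)
(d) forbidden (ΔL, ΔJ fail)
(e) allowed
(f) forbidden (parity, ΔS, ΔL fail)
(g) forbidden (parity, ΔS fail)
(h) forbidden (parity, ΔL, ΔJ fail)
(i) forbidden (parity, ΔS, ΔL, ΔJ fail)
Total allowed: 1 of 9.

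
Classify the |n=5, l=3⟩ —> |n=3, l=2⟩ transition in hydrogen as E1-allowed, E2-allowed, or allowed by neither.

Δl = 2 − 3 = -1; l_i + l_f = 5.
E1 (Δl = ±1): satisfied.
E2 (Δl = 0,±2, l_i+l_f ≥ 2): not satisfied.

E1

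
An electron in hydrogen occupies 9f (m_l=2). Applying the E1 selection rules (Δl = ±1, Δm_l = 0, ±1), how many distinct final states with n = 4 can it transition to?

2

E1 requires Δl = ±1, so l_f ∈ {2, 4}; with 0 ≤ l_f ≤ n_f−1 = 3, the allowed l_f values are {2}.
For l_f = 2: m_f ∈ {m_i−1, m_i, m_i+1} ∩ [−2, 2] = {1, 2} → 2 states.
Total: 2.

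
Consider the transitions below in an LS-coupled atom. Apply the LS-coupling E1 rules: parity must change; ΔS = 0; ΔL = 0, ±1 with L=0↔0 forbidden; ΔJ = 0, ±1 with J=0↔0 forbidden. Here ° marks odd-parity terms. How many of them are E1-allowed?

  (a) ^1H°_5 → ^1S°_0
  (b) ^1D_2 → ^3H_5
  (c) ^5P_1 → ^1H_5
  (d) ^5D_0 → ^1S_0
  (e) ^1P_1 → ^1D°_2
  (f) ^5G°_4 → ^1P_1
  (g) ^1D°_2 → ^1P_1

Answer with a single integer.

2

(a) forbidden (parity, ΔL, ΔJ fail)
(b) forbidden (parity, ΔS, ΔL, ΔJ fail)
(c) forbidden (parity, ΔS, ΔL, ΔJ fail)
(d) forbidden (parity, ΔS, ΔL, ΔJ fail)
(e) allowed
(f) forbidden (ΔS, ΔL, ΔJ fail)
(g) allowed
Total allowed: 2 of 7.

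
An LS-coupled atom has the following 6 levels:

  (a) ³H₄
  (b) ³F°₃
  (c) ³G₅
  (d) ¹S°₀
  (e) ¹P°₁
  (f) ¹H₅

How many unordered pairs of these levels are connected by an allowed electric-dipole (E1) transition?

0

(a)–(b): forbidden (ΔL).
(a)–(c): forbidden (parity).
(a)–(d): forbidden (ΔS, ΔL, ΔJ).
(a)–(e): forbidden (ΔS, ΔL, ΔJ).
(a)–(f): forbidden (parity, ΔS).
(b)–(c): forbidden (ΔJ).
(b)–(d): forbidden (parity, ΔS, ΔL, ΔJ).
(b)–(e): forbidden (parity, ΔS, ΔL, ΔJ).
(b)–(f): forbidden (ΔS, ΔL, ΔJ).
(c)–(d): forbidden (ΔS, ΔL, ΔJ).
(c)–(e): forbidden (ΔS, ΔL, ΔJ).
(c)–(f): forbidden (parity, ΔS).
(d)–(e): forbidden (parity).
(d)–(f): forbidden (ΔL, ΔJ).
(e)–(f): forbidden (ΔL, ΔJ).
Allowed pairs: 0 of 15.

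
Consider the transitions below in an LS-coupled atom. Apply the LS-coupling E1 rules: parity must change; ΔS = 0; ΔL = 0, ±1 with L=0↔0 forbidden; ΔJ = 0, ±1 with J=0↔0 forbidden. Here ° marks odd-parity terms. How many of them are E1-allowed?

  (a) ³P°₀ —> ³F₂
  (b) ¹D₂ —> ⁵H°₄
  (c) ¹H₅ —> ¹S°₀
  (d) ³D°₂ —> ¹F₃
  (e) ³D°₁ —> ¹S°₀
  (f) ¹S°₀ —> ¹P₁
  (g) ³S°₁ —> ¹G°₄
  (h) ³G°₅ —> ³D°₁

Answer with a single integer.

(a) forbidden (ΔL, ΔJ fail)
(b) forbidden (ΔS, ΔL, ΔJ fail)
(c) forbidden (ΔL, ΔJ fail)
(d) forbidden (ΔS fails)
(e) forbidden (parity, ΔS, ΔL fail)
(f) allowed
(g) forbidden (parity, ΔS, ΔL, ΔJ fail)
(h) forbidden (parity, ΔL, ΔJ fail)
Total allowed: 1 of 8.

1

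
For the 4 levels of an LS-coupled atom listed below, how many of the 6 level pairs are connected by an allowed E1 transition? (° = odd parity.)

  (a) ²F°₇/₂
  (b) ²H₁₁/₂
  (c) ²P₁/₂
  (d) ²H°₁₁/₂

1

(a)–(b): forbidden (ΔL, ΔJ).
(a)–(c): forbidden (ΔL, ΔJ).
(a)–(d): forbidden (parity, ΔL, ΔJ).
(b)–(c): forbidden (parity, ΔL, ΔJ).
(b)–(d): allowed.
(c)–(d): forbidden (ΔL, ΔJ).
Allowed pairs: 1 of 6.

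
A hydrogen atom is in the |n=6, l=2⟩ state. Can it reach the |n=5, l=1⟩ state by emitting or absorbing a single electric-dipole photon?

allowed

l: 2 → 1 (Δl = -1). Δl = ±1 ok.
All E1 selection rules are satisfied.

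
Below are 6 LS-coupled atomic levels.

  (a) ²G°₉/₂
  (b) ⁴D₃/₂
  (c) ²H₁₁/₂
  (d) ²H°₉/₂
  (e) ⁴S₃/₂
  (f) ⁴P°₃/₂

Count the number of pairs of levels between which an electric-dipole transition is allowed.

(a)–(b): forbidden (ΔS, ΔL, ΔJ).
(a)–(c): allowed.
(a)–(d): forbidden (parity).
(a)–(e): forbidden (ΔS, ΔL, ΔJ).
(a)–(f): forbidden (parity, ΔS, ΔL, ΔJ).
(b)–(c): forbidden (parity, ΔS, ΔL, ΔJ).
(b)–(d): forbidden (ΔS, ΔL, ΔJ).
(b)–(e): forbidden (parity, ΔL).
(b)–(f): allowed.
(c)–(d): allowed.
(c)–(e): forbidden (parity, ΔS, ΔL, ΔJ).
(c)–(f): forbidden (ΔS, ΔL, ΔJ).
(d)–(e): forbidden (ΔS, ΔL, ΔJ).
(d)–(f): forbidden (parity, ΔS, ΔL, ΔJ).
(e)–(f): allowed.
Allowed pairs: 4 of 15.

4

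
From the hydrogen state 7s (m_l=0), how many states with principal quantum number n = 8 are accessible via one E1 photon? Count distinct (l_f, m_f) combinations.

E1 requires Δl = ±1, so l_f ∈ {-1, 1}; with 0 ≤ l_f ≤ n_f−1 = 7, the allowed l_f values are {1}.
For l_f = 1: m_f ∈ {m_i−1, m_i, m_i+1} ∩ [−1, 1] = {-1, 0, 1} → 3 states.
Total: 3.

3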